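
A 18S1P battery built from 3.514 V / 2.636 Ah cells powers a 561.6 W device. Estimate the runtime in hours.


Step 1: E_pack = Ns * V_cell * Np * C_cell = 18 * 3.514 * 1 * 2.636 = 166.73 Wh
Step 2: t = E_pack / P = 166.73 / 561.6 = 0.2969 hr

0.2969 hr


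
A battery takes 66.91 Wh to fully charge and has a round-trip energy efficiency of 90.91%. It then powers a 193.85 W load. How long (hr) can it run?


Step 1: E_discharge = eta/100 * E_charge = 90.91/100 * 66.91 = 60.828 Wh
Step 2: t = E_discharge / P = 60.828 / 193.85 = 0.3138 hr

0.3138 hr


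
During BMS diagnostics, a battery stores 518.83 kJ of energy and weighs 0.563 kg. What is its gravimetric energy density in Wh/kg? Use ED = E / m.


Convert: E = 518.83 kJ = 144.12 Wh
ED = E / m = 144.12 / 0.563 = 256.0 Wh/kg

256.0 Wh/kg


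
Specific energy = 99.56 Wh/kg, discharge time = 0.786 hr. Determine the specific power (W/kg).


P_specific = E / t = 99.56 / 0.786 = 126.7 W/kg

126.7 W/kg


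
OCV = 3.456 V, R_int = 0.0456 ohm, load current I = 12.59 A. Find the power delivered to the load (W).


Step 1: V_terminal = OCV - I*R = 3.456 - 12.59 * 0.0456 = 2.8819 V
Step 2: P_out = V_terminal * I = 2.8819 * 12.59 = 36.28 W

36.28 W


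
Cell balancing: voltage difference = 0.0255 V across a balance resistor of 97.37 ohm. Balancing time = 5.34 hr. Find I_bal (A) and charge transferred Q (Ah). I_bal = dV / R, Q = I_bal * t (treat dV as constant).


I_bal = dV / R = 0.0255 / 97.37 = 2.6189e-04 A
Q = I_bal * t = 2.6189e-04 * 5.34 = 0.001398 Ah

I=2.6189e-04 A, Q=0.001398 Ah


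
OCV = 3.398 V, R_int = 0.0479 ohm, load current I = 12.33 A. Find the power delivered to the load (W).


Step 1: V_terminal = OCV - I*R = 3.398 - 12.33 * 0.0479 = 2.8074 V
Step 2: P_out = V_terminal * I = 2.8074 * 12.33 = 34.62 W

34.62 W


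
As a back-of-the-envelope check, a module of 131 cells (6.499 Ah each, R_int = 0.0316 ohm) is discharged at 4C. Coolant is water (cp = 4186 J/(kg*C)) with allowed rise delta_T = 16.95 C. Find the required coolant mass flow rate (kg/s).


Step 1: I = 4 * 6.499 = 25.996 A
Step 2: Q_cell = I^2 * R = 25.996^2 * 0.0316 = 21.355 W
Step 3: Q_total = 131 * 21.355 = 2797.5 W
Step 4: m_dot = Q_total / (cp * dT) = 2797.5 / (4186 * 16.95) = 0.03943 kg/s

0.03943 kg/s


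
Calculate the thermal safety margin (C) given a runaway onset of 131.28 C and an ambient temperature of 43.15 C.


margin = T_onset - T_ambient = 131.28 - 43.15 = 88.13 C

88.13 C


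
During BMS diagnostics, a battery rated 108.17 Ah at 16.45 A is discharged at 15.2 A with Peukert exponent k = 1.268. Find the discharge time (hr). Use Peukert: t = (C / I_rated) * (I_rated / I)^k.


Step 1: t_rated = C / I_rated = 108.17 / 16.45 = 6.5757 hr
Step 2: ratio = 16.45 / 15.2 = 1.0822
Step 3: ratio^k = 1.0822^1.268 = 1.1054
Step 4: t = t_rated * ratio^k = 6.5757 * 1.1054 = 7.269 hr

7.269 hr


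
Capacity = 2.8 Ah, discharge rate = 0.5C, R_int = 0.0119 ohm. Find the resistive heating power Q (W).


Step 1: I = C_rate * capacity = 0.5 * 2.8 = 1.4 A
Step 2: Q = I^2 * R = 1.4^2 * 0.0119 = 1.96 * 0.0119 = 0.02332 W

0.02332 W


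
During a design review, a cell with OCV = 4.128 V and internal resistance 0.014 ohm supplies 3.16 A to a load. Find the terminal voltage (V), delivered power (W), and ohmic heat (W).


Step 1: V_terminal = OCV - I*R = 4.128 - 3.16 * 0.014 = 4.0838 V
Step 2: P_out = V_terminal * I = 4.0838 * 3.16 = 12.90 W
Step 3: Q = I^2 * R = 3.16^2 * 0.014 = 0.1398 W

V=4.0838 V, P=12.90 W, Q=0.1398 W


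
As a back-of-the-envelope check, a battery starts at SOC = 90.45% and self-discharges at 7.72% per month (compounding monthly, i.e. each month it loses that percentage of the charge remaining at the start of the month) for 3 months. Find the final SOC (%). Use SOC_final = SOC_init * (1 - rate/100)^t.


Monthly retention factor = 1 - 7.72/100 = 0.9228
Over 3 months: factor^3 = 0.78582
SOC_final = 90.45 * 0.78582 = 71.08%

71.08%


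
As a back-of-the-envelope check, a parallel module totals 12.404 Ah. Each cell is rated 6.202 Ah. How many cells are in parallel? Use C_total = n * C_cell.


n = C_total / C_cell = 12.404 / 6.202 = 2

2


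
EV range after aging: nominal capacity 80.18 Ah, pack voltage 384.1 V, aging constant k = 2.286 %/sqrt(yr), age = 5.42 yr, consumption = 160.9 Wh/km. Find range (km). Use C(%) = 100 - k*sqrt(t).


Step 1: capacity retention = 100 - 2.286 * sqrt(5.42) = 100 - 2.286 * 2.3281 = 94.678%
Step 2: C_now = 80.18 * 94.678/100 = 75.913 Ah
Step 3: E_pack = V * C_now = 384.1 * 75.913 = 29158 Wh
Step 4: range = E_pack / consumption = 29158 / 160.9 = 181.2 km

181.2 km


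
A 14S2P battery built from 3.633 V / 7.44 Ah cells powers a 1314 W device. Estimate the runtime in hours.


Step 1: E_pack = Ns * V_cell * Np * C_cell = 14 * 3.633 * 2 * 7.44 = 756.83 Wh
Step 2: t = E_pack / P = 756.83 / 1314 = 0.5760 hr

0.5760 hr


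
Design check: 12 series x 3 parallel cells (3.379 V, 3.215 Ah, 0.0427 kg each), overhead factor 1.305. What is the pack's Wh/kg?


Step 1: V_pack = 12 * 3.379 = 40.548 V
Step 2: C_pack = 3 * 3.215 = 9.645 Ah
Step 3: E_pack = V_pack * C_pack = 40.548 * 9.645 = 391.09 Wh
Step 4: m_pack = 12 * 3 * 0.0427 * 1.305 = 2.006 kg
Step 5: ED = E_pack / m_pack = 391.09 / 2.006 = 195.0 Wh/kg

195.0 Wh/kg


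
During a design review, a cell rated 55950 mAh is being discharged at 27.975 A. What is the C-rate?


Convert: capacity = 55950 mAh = 55.95 Ah
Rearranging: C_rate = 27.975 / 55.95 = 0.5C

0.5C


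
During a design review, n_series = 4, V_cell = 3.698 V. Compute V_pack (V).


Series voltages add: 4 * 3.698 V = 14.792 V

14.792 V


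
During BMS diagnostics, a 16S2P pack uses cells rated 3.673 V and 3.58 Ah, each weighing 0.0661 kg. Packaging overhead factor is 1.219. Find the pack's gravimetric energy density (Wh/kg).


Step 1: V_pack = 16 * 3.673 = 58.768 V
Step 2: C_pack = 2 * 3.58 = 7.16 Ah
Step 3: E_pack = V_pack * C_pack = 58.768 * 7.16 = 420.78 Wh
Step 4: m_pack = 16 * 2 * 0.0661 * 1.219 = 2.5784 kg
Step 5: ED = E_pack / m_pack = 420.78 / 2.5784 = 163.2 Wh/kg

163.2 Wh/kg


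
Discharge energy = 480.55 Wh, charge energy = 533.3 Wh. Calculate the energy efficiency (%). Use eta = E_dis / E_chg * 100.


Round-trip efficiency = 480.55/533.3 * 100% = 90.11%

90.11%


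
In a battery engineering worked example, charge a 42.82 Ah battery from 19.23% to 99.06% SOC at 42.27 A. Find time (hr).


delta_Ah = 42.82 * (99.06 - 19.23) / 100 = 34.183 Ah
t = delta_Ah / I = 34.183 / 42.27 = 0.8087 hr

0.8087 hr


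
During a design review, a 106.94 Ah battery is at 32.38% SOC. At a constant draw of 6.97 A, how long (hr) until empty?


Step 1: remaining = SOC/100 * C_total = 32.38/100 * 106.94 = 34.627 Ah
Step 2: t = remaining / I = 34.627 / 6.97 = 4.968 hr

4.968 hr


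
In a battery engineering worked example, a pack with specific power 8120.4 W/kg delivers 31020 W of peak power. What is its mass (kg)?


m = P / SP = 31020 / 8120.4 = 3.820 kg

3.820 kg


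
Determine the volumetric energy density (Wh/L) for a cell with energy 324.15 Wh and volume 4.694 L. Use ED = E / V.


Volumetric ED = 324.15 Wh / 4.694 L = 69.06 Wh/L

69.06 Wh/L


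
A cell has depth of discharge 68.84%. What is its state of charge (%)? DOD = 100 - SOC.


SOC = 100 - DOD = 100 - 68.84 = 31.16%

31.16%


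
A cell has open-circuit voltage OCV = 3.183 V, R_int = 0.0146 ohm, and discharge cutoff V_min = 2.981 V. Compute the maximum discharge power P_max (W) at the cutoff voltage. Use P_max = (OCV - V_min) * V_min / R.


P_max = (OCV - V_min) * V_min / R = (3.183 - 2.981) * 2.981 / 0.0146 = 0.202 * 2.981 / 0.0146 = 41.24 W

41.24 W


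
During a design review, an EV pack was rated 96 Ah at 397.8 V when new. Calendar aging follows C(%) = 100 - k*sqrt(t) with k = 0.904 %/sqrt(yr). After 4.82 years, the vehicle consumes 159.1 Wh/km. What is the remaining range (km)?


Step 1: capacity retention = 100 - 0.904 * sqrt(4.82) = 100 - 0.904 * 2.1954 = 98.015%
Step 2: C_now = 96 * 98.015/100 = 94.094 Ah
Step 3: E_pack = V * C_now = 397.8 * 94.094 = 37431 Wh
Step 4: range = E_pack / consumption = 37431 / 159.1 = 235.3 km

235.3 km


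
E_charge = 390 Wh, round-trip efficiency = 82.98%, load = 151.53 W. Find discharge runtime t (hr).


Step 1: E_discharge = eta/100 * E_charge = 82.98/100 * 390 = 323.62 Wh
Step 2: t = E_discharge / P = 323.62 / 151.53 = 2.136 hr

2.136 hr


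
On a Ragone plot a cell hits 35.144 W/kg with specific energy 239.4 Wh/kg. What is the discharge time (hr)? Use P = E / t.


t = E / P = 239.4 / 35.144 = 6.812 hr

6.812 hr


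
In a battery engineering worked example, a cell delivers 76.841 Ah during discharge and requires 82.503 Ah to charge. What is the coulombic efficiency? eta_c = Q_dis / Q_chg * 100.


Coulombic efficiency = 76.841/82.503 * 100% = 93.14%

93.14%


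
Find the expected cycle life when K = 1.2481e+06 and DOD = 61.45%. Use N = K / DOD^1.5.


DOD^1.5 = 481.71
N = K / DOD^1.5 = 1.2481e+06 / 481.71 = 2591

2591 cycles


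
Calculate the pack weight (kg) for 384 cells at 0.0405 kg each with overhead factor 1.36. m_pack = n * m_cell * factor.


Cell mass sum = 384 * 0.0405 = 15.552 kg
With overhead 1.36: m_pack = 15.552 * 1.36 = 21.15 kg

21.15 kg


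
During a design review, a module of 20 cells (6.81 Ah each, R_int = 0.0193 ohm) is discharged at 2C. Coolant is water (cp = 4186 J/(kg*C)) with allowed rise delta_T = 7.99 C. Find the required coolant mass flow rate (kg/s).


Step 1: I = 2 * 6.81 = 13.62 A
Step 2: Q_cell = I^2 * R = 13.62^2 * 0.0193 = 3.5802 W
Step 3: Q_total = 20 * 3.5802 = 71.604 W
Step 4: m_dot = Q_total / (cp * dT) = 71.604 / (4186 * 7.99) = 0.002141 kg/s

0.002141 kg/s


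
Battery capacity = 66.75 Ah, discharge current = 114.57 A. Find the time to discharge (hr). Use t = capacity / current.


t = capacity / current = 66.75 / 114.57 = 0.5826 hr

0.5826 hr


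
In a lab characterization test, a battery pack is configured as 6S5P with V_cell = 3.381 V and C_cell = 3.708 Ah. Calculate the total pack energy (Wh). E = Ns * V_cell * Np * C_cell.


E = Ns * Vcell * Np * Ccell = 6 * 3.381 * 5 * 3.708 = 376.1 Wh

376.1 Wh


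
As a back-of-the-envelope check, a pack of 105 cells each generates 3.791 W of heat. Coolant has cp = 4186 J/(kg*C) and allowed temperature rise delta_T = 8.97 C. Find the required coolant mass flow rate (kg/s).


Step 1: Total heat Q = 105 * 3.791 W = 398.06 W
Step 2: denom = cp * dT = 4186 * 8.97 = 37548
Step 3: m_dot = 398.06 / 37548 = 0.01060 kg/s

0.01060 kg/s


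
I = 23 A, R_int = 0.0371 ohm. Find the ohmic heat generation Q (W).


Q = I^2 * R = 23^2 * 0.0371 = 19.63 W

19.63 W


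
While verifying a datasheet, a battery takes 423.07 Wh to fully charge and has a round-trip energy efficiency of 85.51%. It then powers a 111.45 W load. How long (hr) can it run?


Step 1: E_discharge = eta/100 * E_charge = 85.51/100 * 423.07 = 361.77 Wh
Step 2: t = E_discharge / P = 361.77 / 111.45 = 3.246 hr

3.246 hr


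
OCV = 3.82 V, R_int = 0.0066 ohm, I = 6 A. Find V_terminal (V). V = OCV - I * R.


IR drop = 6 * 0.0066 = 0.0396 V
V = 3.82 - 0.0396 = 3.780 V

3.780 V


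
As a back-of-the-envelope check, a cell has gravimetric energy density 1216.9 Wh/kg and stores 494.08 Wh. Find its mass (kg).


m = E / ED = 494.08 / 1216.9 = 0.4060 kg

0.4060 kg


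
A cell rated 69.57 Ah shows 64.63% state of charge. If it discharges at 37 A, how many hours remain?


Step 1: remaining = SOC/100 * C_total = 64.63/100 * 69.57 = 44.963 Ah
Step 2: t = remaining / I = 44.963 / 37 = 1.215 hr

1.215 hr


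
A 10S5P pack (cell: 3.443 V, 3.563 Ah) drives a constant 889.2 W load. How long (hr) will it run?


Step 1: E_pack = Ns * V_cell * Np * C_cell = 10 * 3.443 * 5 * 3.563 = 613.37 Wh
Step 2: t = E_pack / P = 613.37 / 889.2 = 0.6898 hr

0.6898 hr


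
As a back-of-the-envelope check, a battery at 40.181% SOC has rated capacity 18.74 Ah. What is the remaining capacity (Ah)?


remaining = SOC / 100 * total = 40.181 / 100 * 18.74 = 7.530 Ah

7.530 Ah


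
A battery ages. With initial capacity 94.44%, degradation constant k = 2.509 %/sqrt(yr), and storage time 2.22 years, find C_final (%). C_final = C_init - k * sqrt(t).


sqrt(t) = sqrt(2.22) = 1.49
C_final = 94.44 - 2.509 * 1.49 = 90.70%

90.70%


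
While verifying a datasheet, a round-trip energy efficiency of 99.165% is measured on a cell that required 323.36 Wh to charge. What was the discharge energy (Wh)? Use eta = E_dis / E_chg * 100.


E_dis = eta/100 * E_chg = 99.165/100 * 323.36 = 320.7 Wh

320.7 Wh


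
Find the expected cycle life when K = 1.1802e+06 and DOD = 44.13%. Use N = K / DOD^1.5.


Step 1: DOD^1.5 = 44.13^1.5 = 293.16
Step 2: N = 1.1802e+06 / 293.16 = 4026 cycles

4026 cycles


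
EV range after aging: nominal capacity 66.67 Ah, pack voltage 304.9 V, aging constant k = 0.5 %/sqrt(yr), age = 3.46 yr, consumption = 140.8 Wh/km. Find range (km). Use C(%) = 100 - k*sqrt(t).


Step 1: capacity retention = 100 - 0.5 * sqrt(3.46) = 100 - 0.5 * 1.8601 = 99.07%
Step 2: C_now = 66.67 * 99.07/100 = 66.05 Ah
Step 3: E_pack = V * C_now = 304.9 * 66.05 = 20139 Wh
Step 4: range = E_pack / consumption = 20139 / 140.8 = 143.0 km

143.0 km


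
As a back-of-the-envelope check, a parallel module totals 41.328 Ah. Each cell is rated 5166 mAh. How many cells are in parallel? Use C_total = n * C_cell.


Convert: C_cell = 5166 mAh = 5.166 Ah
n = C_total / C_cell = 41.328 / 5.166 = 8

8


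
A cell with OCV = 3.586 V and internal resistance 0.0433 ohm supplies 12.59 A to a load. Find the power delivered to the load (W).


Step 1: V_terminal = OCV - I*R = 3.586 - 12.59 * 0.0433 = 3.0409 V
Step 2: P_out = V_terminal * I = 3.0409 * 12.59 = 38.28 W

38.28 W


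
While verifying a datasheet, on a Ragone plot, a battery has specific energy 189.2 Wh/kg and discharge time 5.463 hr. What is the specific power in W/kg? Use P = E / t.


P_specific = E / t = 189.2 / 5.463 = 34.63 W/kg

34.63 W/kg


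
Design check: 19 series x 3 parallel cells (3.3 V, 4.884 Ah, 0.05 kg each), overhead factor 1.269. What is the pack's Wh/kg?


Step 1: V_pack = 19 * 3.3 = 62.7 V
Step 2: C_pack = 3 * 4.884 = 14.652 Ah
Step 3: E_pack = V_pack * C_pack = 62.7 * 14.652 = 918.68 Wh
Step 4: m_pack = 19 * 3 * 0.05 * 1.269 = 3.6167 kg
Step 5: ED = E_pack / m_pack = 918.68 / 3.6167 = 254.0 Wh/kg

254.0 Wh/kg


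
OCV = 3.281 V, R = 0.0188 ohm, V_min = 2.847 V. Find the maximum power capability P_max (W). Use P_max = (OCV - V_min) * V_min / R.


P_max = (OCV - V_min) * V_min / R = (3.281 - 2.847) * 2.847 / 0.0188 = 0.434 * 2.847 / 0.0188 = 65.72 W

65.72 W


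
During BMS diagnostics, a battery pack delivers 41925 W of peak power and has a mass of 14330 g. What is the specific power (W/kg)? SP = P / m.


Convert: m = 14330 g = 14.33 kg
Specific power = 41925 W / 14.33 kg = 2926 W/kg

2926 W/kg


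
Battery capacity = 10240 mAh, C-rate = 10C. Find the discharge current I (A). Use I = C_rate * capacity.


Convert: capacity = 10240 mAh = 10.24 Ah
At 10C: I = 10 * 10.24 Ah = 102.4 A

102.4 A


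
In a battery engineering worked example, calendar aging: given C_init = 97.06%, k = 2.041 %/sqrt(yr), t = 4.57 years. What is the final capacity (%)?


sqrt(t) = sqrt(4.57) = 2.1378
C_final = 97.06 - 2.041 * 2.1378 = 92.70%

92.70%


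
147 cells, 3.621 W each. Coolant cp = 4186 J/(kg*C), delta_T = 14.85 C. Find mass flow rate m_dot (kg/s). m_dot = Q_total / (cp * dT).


Q_total = 147 * 3.621 = 532.29 W
m_dot = Q_total / (cp * dT) = 532.29 / (4186 * 14.85) = 0.008563 kg/s

0.008563 kg/s


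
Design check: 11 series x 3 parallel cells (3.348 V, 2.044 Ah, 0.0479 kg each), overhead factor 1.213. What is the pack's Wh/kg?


Step 1: V_pack = 11 * 3.348 = 36.828 V
Step 2: C_pack = 3 * 2.044 = 6.132 Ah
Step 3: E_pack = V_pack * C_pack = 36.828 * 6.132 = 225.83 Wh
Step 4: m_pack = 11 * 3 * 0.0479 * 1.213 = 1.9174 kg
Step 5: ED = E_pack / m_pack = 225.83 / 1.9174 = 117.8 Wh/kg

117.8 Wh/kg


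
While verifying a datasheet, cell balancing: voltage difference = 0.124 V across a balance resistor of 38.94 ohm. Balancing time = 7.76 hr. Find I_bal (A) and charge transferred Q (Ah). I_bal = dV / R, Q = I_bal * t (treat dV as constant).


I_bal = dV / R = 0.124 / 38.94 = 0.0031844 A
Q = I_bal * t = 0.0031844 * 7.76 = 0.02471 Ah

I=0.0031844 A, Q=0.02471 Ah


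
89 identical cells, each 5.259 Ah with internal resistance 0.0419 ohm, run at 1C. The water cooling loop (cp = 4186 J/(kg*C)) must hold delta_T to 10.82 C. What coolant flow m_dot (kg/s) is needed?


Step 1: I = 1 * 5.259 = 5.259 A
Step 2: Q_cell = I^2 * R = 5.259^2 * 0.0419 = 1.1588 W
Step 3: Q_total = 89 * 1.1588 = 103.13 W
Step 4: m_dot = Q_total / (cp * dT) = 103.13 / (4186 * 10.82) = 0.002277 kg/s

0.002277 kg/s


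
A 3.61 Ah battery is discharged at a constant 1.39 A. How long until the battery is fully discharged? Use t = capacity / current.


t = capacity / current = 3.61 / 1.39 = 2.597 hr

2.597 hr


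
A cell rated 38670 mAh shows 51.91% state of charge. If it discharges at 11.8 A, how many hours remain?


Convert: C_total = 38670 mAh = 38.67 Ah
Step 1: remaining = SOC/100 * C_total = 51.91/100 * 38.67 = 20.074 Ah
Step 2: t = remaining / I = 20.074 / 11.8 = 1.701 hr

1.701 hr


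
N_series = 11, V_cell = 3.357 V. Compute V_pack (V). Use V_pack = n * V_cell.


With 11 cells in series at 3.357 V each, V_pack = 36.927 V

36.927 V


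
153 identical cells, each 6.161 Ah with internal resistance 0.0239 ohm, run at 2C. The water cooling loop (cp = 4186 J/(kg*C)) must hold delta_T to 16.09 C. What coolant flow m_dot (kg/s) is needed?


Step 1: I = 2 * 6.161 = 12.322 A
Step 2: Q_cell = I^2 * R = 12.322^2 * 0.0239 = 3.6288 W
Step 3: Q_total = 153 * 3.6288 = 555.21 W
Step 4: m_dot = Q_total / (cp * dT) = 555.21 / (4186 * 16.09) = 0.008243 kg/s

0.008243 kg/s


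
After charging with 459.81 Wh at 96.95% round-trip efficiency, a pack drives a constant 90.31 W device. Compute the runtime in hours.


Step 1: E_discharge = eta/100 * E_charge = 96.95/100 * 459.81 = 445.79 Wh
Step 2: t = E_discharge / P = 445.79 / 90.31 = 4.936 hr

4.936 hr


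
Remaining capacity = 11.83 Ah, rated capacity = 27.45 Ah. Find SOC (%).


SOC% = 11.83 / 27.45 * 100 = 43.10%

43.10%


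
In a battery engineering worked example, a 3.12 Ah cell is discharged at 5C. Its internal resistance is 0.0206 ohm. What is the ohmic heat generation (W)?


Step 1: I = C_rate * capacity = 5 * 3.12 = 15.6 A
Step 2: Q = I^2 * R = 15.6^2 * 0.0206 = 243.36 * 0.0206 = 5.013 W

5.013 W


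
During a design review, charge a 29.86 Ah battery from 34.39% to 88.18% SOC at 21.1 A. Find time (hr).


delta_Ah = 29.86 * (88.18 - 34.39) / 100 = 16.062 Ah
t = delta_Ah / I = 16.062 / 21.1 = 0.7612 hr

0.7612 hr


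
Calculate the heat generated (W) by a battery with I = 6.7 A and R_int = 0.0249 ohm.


I^2 = 44.89
Q = 44.89 * 0.0249 = 1.118 W

1.118 W


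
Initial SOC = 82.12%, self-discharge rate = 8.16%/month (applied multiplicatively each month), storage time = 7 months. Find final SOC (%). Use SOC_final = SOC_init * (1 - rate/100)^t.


decay = (1 - 8.16/100)^7 = 0.55109
SOC_final = 82.12 * 0.55109 = 45.26%

45.26%


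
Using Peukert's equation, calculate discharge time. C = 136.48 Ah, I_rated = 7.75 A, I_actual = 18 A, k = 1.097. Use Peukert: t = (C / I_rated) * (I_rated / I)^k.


t_rated = C / I_rated = 136.48 / 7.75 = 17.61 hr
(I_rated/I)^k = (0.43056)^1.097 = 0.39677
t = t_rated * (I_rated/I)^k = 17.61 * 0.39677 = 6.987 hr

6.987 hr


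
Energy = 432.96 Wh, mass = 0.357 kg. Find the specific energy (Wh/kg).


ED = E / m = 432.96 / 0.357 = 1213 Wh/kg

1213 Wh/kg


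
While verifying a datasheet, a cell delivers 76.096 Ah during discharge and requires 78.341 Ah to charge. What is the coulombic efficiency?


eta_c = Q_dis / Q_chg * 100 = 76.096 / 78.341 * 100 = 97.13%

97.13%


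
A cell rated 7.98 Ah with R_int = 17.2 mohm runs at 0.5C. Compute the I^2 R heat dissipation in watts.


Convert: R = 17.2 mohm = 0.0172 ohm
Step 1: I = C_rate * capacity = 0.5 * 7.98 = 3.99 A
Step 2: Q = I^2 * R = 3.99^2 * 0.0172 = 15.92 * 0.0172 = 0.2738 W

0.2738 W


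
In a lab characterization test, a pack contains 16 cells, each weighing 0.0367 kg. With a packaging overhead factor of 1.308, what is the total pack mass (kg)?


m_pack = n * m_cell * overhead = 16 * 0.0367 * 1.308 = 0.7681 kg

0.7681 kg


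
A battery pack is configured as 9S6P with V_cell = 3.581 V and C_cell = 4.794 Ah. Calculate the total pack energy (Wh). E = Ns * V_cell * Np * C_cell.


E = Ns * Vcell * Np * Ccell = 9 * 3.581 * 6 * 4.794 = 927.0 Wh

927.0 Wh


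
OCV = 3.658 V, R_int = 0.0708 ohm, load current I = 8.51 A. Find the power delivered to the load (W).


Step 1: V_terminal = OCV - I*R = 3.658 - 8.51 * 0.0708 = 3.0555 V
Step 2: P_out = V_terminal * I = 3.0555 * 8.51 = 26.00 W

26.00 W


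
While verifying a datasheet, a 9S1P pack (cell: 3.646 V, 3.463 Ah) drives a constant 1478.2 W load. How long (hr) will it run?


Step 1: E_pack = Ns * V_cell * Np * C_cell = 9 * 3.646 * 1 * 3.463 = 113.63 Wh
Step 2: t = E_pack / P = 113.63 / 1478.2 = 0.07687 hr

0.07687 hr


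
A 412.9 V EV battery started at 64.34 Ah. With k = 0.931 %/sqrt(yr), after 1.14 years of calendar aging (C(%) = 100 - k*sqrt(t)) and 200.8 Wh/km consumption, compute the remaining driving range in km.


Step 1: capacity retention = 100 - 0.931 * sqrt(1.14) = 100 - 0.931 * 1.0677 = 99.006%
Step 2: C_now = 64.34 * 99.006/100 = 63.7 Ah
Step 3: E_pack = V * C_now = 412.9 * 63.7 = 26302 Wh
Step 4: range = E_pack / consumption = 26302 / 200.8 = 131.0 km

131.0 km


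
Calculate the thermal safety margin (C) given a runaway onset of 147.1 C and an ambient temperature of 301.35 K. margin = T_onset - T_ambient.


Convert: T_ambient = 301.35 K = 28.2 C
margin = 147.1 - 28.2 = 118.9 C

118.9 C


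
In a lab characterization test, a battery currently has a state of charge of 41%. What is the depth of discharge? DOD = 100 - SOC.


DOD = 100 - SOC = 100 - 41 = 59%

59%


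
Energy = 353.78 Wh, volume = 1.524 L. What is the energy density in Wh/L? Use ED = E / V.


ED = E / V = 353.78 / 1.524 = 232.1 Wh/L

232.1 Wh/L


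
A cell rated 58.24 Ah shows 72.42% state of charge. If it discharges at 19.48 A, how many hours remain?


Step 1: remaining = SOC/100 * C_total = 72.42/100 * 58.24 = 42.177 Ah
Step 2: t = remaining / I = 42.177 / 19.48 = 2.165 hr

2.165 hr


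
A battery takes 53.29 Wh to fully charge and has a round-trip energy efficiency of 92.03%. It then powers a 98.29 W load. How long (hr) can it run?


Step 1: E_discharge = eta/100 * E_charge = 92.03/100 * 53.29 = 49.043 Wh
Step 2: t = E_discharge / P = 49.043 / 98.29 = 0.4990 hr

0.4990 hr


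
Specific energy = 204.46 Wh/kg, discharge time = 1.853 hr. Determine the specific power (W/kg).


Specific power = 204.46 Wh/kg / 1.853 hr = 110.3 W/kg

110.3 W/kg


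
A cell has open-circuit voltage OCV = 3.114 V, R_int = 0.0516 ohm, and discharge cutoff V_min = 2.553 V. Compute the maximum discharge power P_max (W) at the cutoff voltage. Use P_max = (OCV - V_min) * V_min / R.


dV = OCV - V_min = 0.561 V (so I_max = dV / R)
P_max = dV * V_min / R = 0.561 * 2.553 / 0.0516 = 27.76 W

27.76 W


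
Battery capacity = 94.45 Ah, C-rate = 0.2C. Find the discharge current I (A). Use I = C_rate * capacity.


I = C_rate * capacity = 0.2 * 94.45 = 18.89 A

18.89 A


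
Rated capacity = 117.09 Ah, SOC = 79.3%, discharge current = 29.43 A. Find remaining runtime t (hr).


Step 1: remaining = SOC/100 * C_total = 79.3/100 * 117.09 = 92.852 Ah
Step 2: t = remaining / I = 92.852 / 29.43 = 3.155 hr

3.155 hr


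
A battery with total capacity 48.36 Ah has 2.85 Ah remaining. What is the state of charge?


SOC% = 2.85 / 48.36 * 100 = 5.893%

5.893%


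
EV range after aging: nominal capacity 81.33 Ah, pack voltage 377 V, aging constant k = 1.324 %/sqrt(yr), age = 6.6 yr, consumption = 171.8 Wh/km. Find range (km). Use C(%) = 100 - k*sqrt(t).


Step 1: capacity retention = 100 - 1.324 * sqrt(6.6) = 100 - 1.324 * 2.569 = 96.599%
Step 2: C_now = 81.33 * 96.599/100 = 78.564 Ah
Step 3: E_pack = V * C_now = 377 * 78.564 = 29619 Wh
Step 4: range = E_pack / consumption = 29619 / 171.8 = 172.4 km

172.4 km


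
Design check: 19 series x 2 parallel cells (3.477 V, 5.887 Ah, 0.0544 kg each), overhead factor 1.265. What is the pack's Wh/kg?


Step 1: V_pack = 19 * 3.477 = 66.063 V
Step 2: C_pack = 2 * 5.887 = 11.774 Ah
Step 3: E_pack = V_pack * C_pack = 66.063 * 11.774 = 777.83 Wh
Step 4: m_pack = 19 * 2 * 0.0544 * 1.265 = 2.615 kg
Step 5: ED = E_pack / m_pack = 777.83 / 2.615 = 297.4 Wh/kg

297.4 Wh/kg


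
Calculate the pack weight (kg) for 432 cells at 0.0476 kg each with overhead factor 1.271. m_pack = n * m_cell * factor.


Cell mass sum = 432 * 0.0476 = 20.563 kg
With overhead 1.271: m_pack = 20.563 * 1.271 = 26.14 kg

26.14 kg


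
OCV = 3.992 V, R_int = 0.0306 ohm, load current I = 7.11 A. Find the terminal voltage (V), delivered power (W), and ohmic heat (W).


Step 1: V_terminal = OCV - I*R = 3.992 - 7.11 * 0.0306 = 3.7744 V
Step 2: P_out = V_terminal * I = 3.7744 * 7.11 = 26.84 W
Step 3: Q = I^2 * R = 7.11^2 * 0.0306 = 1.547 W

V=3.7744 V, P=26.84 W, Q=1.547 W


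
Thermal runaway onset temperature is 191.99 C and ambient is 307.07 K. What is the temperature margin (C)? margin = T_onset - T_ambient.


Convert: T_ambient = 307.07 K = 33.92 C
margin = 191.99 - 33.92 = 158.07 C

158.07 C


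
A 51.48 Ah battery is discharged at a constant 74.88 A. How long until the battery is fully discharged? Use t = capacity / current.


Runtime = 51.48 Ah / 74.88 A = 0.6875 hr

0.6875 hr


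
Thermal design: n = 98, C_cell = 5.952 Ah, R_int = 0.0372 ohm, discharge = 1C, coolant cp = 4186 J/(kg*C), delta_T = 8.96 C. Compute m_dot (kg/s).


Step 1: I = 1 * 5.952 = 5.952 A
Step 2: Q_cell = I^2 * R = 5.952^2 * 0.0372 = 1.3179 W
Step 3: Q_total = 98 * 1.3179 = 129.15 W
Step 4: m_dot = Q_total / (cp * dT) = 129.15 / (4186 * 8.96) = 0.003443 kg/s

0.003443 kg/s


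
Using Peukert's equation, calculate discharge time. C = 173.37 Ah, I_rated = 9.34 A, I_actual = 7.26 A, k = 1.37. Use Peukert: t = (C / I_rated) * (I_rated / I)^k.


t_rated = C / I_rated = 173.37 / 9.34 = 18.562 hr
(I_rated/I)^k = (1.2865)^1.37 = 1.4122
t = t_rated * (I_rated/I)^k = 18.562 * 1.4122 = 26.21 hr

26.21 hr


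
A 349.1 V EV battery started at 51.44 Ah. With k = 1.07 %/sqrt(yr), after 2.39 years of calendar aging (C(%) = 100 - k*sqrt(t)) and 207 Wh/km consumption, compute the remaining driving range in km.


Step 1: capacity retention = 100 - 1.07 * sqrt(2.39) = 100 - 1.07 * 1.546 = 98.346%
Step 2: C_now = 51.44 * 98.346/100 = 50.589 Ah
Step 3: E_pack = V * C_now = 349.1 * 50.589 = 17661 Wh
Step 4: range = E_pack / consumption = 17661 / 207 = 85.32 km

85.32 km


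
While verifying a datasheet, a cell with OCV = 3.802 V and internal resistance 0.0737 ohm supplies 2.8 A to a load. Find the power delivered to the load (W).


Step 1: V_terminal = OCV - I*R = 3.802 - 2.8 * 0.0737 = 3.5956 V
Step 2: P_out = V_terminal * I = 3.5956 * 2.8 = 10.07 W

10.07 W


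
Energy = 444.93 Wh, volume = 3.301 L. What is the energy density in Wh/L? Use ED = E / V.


ED = E / V = 444.93 / 3.301 = 134.8 Wh/L

134.8 Wh/L


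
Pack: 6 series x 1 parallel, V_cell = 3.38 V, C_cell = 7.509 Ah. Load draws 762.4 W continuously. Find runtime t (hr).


Step 1: E_pack = Ns * V_cell * Np * C_cell = 6 * 3.38 * 1 * 7.509 = 152.28 Wh
Step 2: t = E_pack / P = 152.28 / 762.4 = 0.1997 hr

0.1997 hr


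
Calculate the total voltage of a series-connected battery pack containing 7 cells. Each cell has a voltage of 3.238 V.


V_pack = n * V_cell = 7 * 3.238 = 22.666 V

22.666 V


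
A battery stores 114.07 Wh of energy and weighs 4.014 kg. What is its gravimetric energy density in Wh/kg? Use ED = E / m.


Specific energy = 114.07 Wh / 4.014 kg = 28.42 Wh/kg

28.42 Wh/kg


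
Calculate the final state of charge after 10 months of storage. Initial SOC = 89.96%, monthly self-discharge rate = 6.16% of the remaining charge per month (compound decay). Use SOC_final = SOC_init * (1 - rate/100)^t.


decay = (1 - 6.16/100)^10 = 0.52952
SOC_final = 89.96 * 0.52952 = 47.64%

47.64%


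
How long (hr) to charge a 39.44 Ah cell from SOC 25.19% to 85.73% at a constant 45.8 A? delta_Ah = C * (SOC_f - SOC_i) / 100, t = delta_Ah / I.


Step 1: dSOC = 85.73% - 25.19% = 60.54%
Step 2: delta_Ah = 39.44 * 60.54 / 100 = 23.877 Ah
Step 3: t = 23.877 / 45.8 = 0.5213 hr

0.5213 hr


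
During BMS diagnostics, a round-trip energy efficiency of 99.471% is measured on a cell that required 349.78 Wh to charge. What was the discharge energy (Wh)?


E_dis = eta/100 * E_chg = 99.471/100 * 349.78 = 347.9 Wh

347.9 Wh


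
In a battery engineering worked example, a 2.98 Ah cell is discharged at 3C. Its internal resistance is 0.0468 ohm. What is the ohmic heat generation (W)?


Step 1: I = C_rate * capacity = 3 * 2.98 = 8.94 A
Step 2: Q = I^2 * R = 8.94^2 * 0.0468 = 79.924 * 0.0468 = 3.740 W

3.740 W


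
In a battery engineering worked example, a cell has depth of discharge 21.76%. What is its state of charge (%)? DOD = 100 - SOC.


SOC = 100 - DOD = 100 - 21.76 = 78.24%

78.24%


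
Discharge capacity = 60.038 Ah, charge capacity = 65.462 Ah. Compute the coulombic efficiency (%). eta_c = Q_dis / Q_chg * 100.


Coulombic efficiency = 60.038/65.462 * 100% = 91.71%

91.71%


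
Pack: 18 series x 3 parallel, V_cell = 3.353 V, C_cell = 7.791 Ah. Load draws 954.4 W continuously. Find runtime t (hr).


Step 1: E_pack = Ns * V_cell * Np * C_cell = 18 * 3.353 * 3 * 7.791 = 1410.7 Wh
Step 2: t = E_pack / P = 1410.7 / 954.4 = 1.478 hr

1.478 hr


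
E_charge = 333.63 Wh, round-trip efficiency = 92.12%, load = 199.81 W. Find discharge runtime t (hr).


Step 1: E_discharge = eta/100 * E_charge = 92.12/100 * 333.63 = 307.34 Wh
Step 2: t = E_discharge / P = 307.34 / 199.81 = 1.538 hr

1.538 hr


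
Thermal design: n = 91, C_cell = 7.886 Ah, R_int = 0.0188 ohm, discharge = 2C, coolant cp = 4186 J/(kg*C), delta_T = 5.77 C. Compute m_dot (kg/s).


Step 1: I = 2 * 7.886 = 15.772 A
Step 2: Q_cell = I^2 * R = 15.772^2 * 0.0188 = 4.6766 W
Step 3: Q_total = 91 * 4.6766 = 425.57 W
Step 4: m_dot = Q_total / (cp * dT) = 425.57 / (4186 * 5.77) = 0.01762 kg/s

0.01762 kg/s


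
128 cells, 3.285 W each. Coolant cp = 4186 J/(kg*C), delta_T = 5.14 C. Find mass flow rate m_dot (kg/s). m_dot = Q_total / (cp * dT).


Step 1: Total heat Q = 128 * 3.285 W = 420.48 W
Step 2: denom = cp * dT = 4186 * 5.14 = 21516
Step 3: m_dot = 420.48 / 21516 = 0.01954 kg/s

0.01954 kg/s


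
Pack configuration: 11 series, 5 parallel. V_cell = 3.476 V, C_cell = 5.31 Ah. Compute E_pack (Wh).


V_pack = 11 * 3.476 = 38.236 V
C_pack = 5 * 5.31 = 26.55 Ah
E = V_pack * C_pack = 38.236 * 26.55 = 1015 Wh

1015 Wh


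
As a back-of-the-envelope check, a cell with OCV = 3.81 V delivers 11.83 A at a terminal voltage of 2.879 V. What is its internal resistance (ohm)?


R = (OCV - V) / I = (3.81 - 2.879) / 11.83 = 0.07870 ohm

0.07870 ohm


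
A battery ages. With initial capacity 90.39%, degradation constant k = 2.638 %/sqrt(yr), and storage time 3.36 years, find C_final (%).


sqrt(t) = sqrt(3.36) = 1.833
C_final = 90.39 - 2.638 * 1.833 = 85.55%

85.55%


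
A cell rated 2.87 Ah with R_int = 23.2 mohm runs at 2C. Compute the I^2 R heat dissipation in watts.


Convert: R = 23.2 mohm = 0.0232 ohm
Step 1: I = C_rate * capacity = 2 * 2.87 = 5.74 A
Step 2: Q = I^2 * R = 5.74^2 * 0.0232 = 32.948 * 0.0232 = 0.7644 W

0.7644 W


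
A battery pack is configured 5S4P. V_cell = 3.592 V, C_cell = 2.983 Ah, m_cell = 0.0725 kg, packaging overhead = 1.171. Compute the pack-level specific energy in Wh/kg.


Step 1: V_pack = 5 * 3.592 = 17.96 V
Step 2: C_pack = 4 * 2.983 = 11.932 Ah
Step 3: E_pack = V_pack * C_pack = 17.96 * 11.932 = 214.3 Wh
Step 4: m_pack = 5 * 4 * 0.0725 * 1.171 = 1.698 kg
Step 5: ED = E_pack / m_pack = 214.3 / 1.698 = 126.2 Wh/kg

126.2 Wh/kg


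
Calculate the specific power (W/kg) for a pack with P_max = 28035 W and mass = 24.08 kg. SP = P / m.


SP = P / m = 28035 / 24.08 = 1164 W/kg

1164 W/kg


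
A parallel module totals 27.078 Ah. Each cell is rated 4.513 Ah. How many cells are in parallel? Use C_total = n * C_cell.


n = C_total / C_cell = 27.078 / 4.513 = 6

6


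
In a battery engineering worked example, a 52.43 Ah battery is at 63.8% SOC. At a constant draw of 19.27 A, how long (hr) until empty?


Step 1: remaining = SOC/100 * C_total = 63.8/100 * 52.43 = 33.45 Ah
Step 2: t = remaining / I = 33.45 / 19.27 = 1.736 hr

1.736 hr


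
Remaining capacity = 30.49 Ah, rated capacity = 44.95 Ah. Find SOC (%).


SOC = (remaining / total) * 100 = (30.49 / 44.95) * 100 = 67.83%

67.83%


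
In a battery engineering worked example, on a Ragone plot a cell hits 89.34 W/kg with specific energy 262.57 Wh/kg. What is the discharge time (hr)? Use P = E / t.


t = E / P = 262.57 / 89.34 = 2.939 hr

2.939 hr


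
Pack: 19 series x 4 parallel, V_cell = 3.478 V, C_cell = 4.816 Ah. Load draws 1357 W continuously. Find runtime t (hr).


Step 1: E_pack = Ns * V_cell * Np * C_cell = 19 * 3.478 * 4 * 4.816 = 1273 Wh
Step 2: t = E_pack / P = 1273 / 1357 = 0.9381 hr

0.9381 hr


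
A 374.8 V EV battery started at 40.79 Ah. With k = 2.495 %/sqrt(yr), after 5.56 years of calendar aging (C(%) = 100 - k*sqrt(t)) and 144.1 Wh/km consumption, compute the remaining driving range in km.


Step 1: capacity retention = 100 - 2.495 * sqrt(5.56) = 100 - 2.495 * 2.358 = 94.117%
Step 2: C_now = 40.79 * 94.117/100 = 38.39 Ah
Step 3: E_pack = V * C_now = 374.8 * 38.39 = 14389 Wh
Step 4: range = E_pack / consumption = 14389 / 144.1 = 99.85 km

99.85 km


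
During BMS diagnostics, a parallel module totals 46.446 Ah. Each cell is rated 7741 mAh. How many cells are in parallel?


Convert: C_cell = 7741 mAh = 7.741 Ah
n = C_total / C_cell = 46.446 / 7.741 = 6

6


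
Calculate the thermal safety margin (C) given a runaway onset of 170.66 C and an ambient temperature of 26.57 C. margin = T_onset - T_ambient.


Safety margin = 170.66 C - 26.57 C = 144.09 C

144.09 C


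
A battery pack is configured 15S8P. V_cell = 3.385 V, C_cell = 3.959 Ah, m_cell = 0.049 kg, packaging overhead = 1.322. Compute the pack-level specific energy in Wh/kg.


Step 1: V_pack = 15 * 3.385 = 50.775 V
Step 2: C_pack = 8 * 3.959 = 31.672 Ah
Step 3: E_pack = V_pack * C_pack = 50.775 * 31.672 = 1608.1 Wh
Step 4: m_pack = 15 * 8 * 0.049 * 1.322 = 7.7734 kg
Step 5: ED = E_pack / m_pack = 1608.1 / 7.7734 = 206.9 Wh/kg

206.9 Wh/kg


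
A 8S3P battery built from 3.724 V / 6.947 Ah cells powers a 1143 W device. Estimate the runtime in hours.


Step 1: E_pack = Ns * V_cell * Np * C_cell = 8 * 3.724 * 3 * 6.947 = 620.9 Wh
Step 2: t = E_pack / P = 620.9 / 1143 = 0.5432 hr

0.5432 hr


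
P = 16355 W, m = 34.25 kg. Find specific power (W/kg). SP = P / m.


SP = P / m = 16355 / 34.25 = 477.5 W/kg

477.5 W/kg


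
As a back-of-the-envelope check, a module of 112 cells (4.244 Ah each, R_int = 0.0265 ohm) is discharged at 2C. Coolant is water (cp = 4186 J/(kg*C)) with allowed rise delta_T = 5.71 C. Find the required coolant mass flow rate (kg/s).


Step 1: I = 2 * 4.244 = 8.488 A
Step 2: Q_cell = I^2 * R = 8.488^2 * 0.0265 = 1.9092 W
Step 3: Q_total = 112 * 1.9092 = 213.83 W
Step 4: m_dot = Q_total / (cp * dT) = 213.83 / (4186 * 5.71) = 0.008946 kg/s

0.008946 kg/s


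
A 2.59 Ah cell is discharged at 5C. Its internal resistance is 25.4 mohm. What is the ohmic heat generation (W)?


Convert: R = 25.4 mohm = 0.0254 ohm
Step 1: I = C_rate * capacity = 5 * 2.59 = 12.95 A
Step 2: Q = I^2 * R = 12.95^2 * 0.0254 = 167.7 * 0.0254 = 4.260 W

4.260 W


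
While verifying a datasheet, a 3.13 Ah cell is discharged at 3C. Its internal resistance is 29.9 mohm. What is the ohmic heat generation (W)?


Convert: R = 29.9 mohm = 0.0299 ohm
Step 1: I = C_rate * capacity = 3 * 3.13 = 9.39 A
Step 2: Q = I^2 * R = 9.39^2 * 0.0299 = 88.172 * 0.0299 = 2.636 W

2.636 W


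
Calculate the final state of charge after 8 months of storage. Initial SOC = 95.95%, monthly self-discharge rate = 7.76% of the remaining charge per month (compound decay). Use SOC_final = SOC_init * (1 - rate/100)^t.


Monthly retention factor = 1 - 7.76/100 = 0.9224
Over 8 months: factor^8 = 0.52403
SOC_final = 95.95 * 0.52403 = 50.28%

50.28%


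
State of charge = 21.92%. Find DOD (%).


Complement of SOC: DOD = 100% - 21.92% = 78.08%

78.08%


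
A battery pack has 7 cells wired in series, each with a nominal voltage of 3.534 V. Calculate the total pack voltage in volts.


Series voltages add: 7 * 3.534 V = 24.738 V

24.738 V


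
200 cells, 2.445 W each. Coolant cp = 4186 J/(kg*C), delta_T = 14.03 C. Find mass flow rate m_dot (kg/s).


Step 1: Total heat Q = 200 * 2.445 W = 489 W
Step 2: denom = cp * dT = 4186 * 14.03 = 58730
Step 3: m_dot = 489 / 58730 = 0.008326 kg/s

0.008326 kg/s


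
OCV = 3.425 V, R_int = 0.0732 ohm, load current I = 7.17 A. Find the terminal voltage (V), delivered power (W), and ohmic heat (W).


Step 1: V_terminal = OCV - I*R = 3.425 - 7.17 * 0.0732 = 2.9002 V
Step 2: P_out = V_terminal * I = 2.9002 * 7.17 = 20.79 W
Step 3: Q = I^2 * R = 7.17^2 * 0.0732 = 3.763 W

V=2.9002 V, P=20.79 W, Q=3.763 W


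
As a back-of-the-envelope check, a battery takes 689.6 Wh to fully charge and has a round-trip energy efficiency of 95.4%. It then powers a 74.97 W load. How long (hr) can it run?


Step 1: E_discharge = eta/100 * E_charge = 95.4/100 * 689.6 = 657.88 Wh
Step 2: t = E_discharge / P = 657.88 / 74.97 = 8.775 hr

8.775 hr


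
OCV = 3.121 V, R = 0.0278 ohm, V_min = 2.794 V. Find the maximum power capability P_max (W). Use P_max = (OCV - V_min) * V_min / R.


P_max = (OCV - V_min) * V_min / R = (3.121 - 2.794) * 2.794 / 0.0278 = 0.327 * 2.794 / 0.0278 = 32.86 W

32.86 W


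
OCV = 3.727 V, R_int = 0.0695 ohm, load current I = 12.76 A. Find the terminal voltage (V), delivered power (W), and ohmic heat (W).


Step 1: V_terminal = OCV - I*R = 3.727 - 12.76 * 0.0695 = 2.8402 V
Step 2: P_out = V_terminal * I = 2.8402 * 12.76 = 36.24 W
Step 3: Q = I^2 * R = 12.76^2 * 0.0695 = 11.32 W

V=2.8402 V, P=36.24 W, Q=11.32 W


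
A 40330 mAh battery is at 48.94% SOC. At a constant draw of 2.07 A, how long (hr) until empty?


Convert: C_total = 40330 mAh = 40.33 Ah
Step 1: remaining = SOC/100 * C_total = 48.94/100 * 40.33 = 19.738 Ah
Step 2: t = remaining / I = 19.738 / 2.07 = 9.535 hr

9.535 hr


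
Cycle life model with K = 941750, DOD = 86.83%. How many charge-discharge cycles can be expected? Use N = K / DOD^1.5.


DOD^1.5 = 809.1
N = K / DOD^1.5 = 941750 / 809.1 = 1164

1164 cycles


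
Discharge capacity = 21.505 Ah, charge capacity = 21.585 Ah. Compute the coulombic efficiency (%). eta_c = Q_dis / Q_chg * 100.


eta_c = Q_dis / Q_chg * 100 = 21.505 / 21.585 * 100 = 99.63%

99.63%


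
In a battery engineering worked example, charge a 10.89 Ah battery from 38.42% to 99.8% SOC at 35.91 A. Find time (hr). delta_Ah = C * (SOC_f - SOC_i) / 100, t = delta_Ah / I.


Step 1: dSOC = 99.8% - 38.42% = 61.38%
Step 2: delta_Ah = 10.89 * 61.38 / 100 = 6.6843 Ah
Step 3: t = 6.6843 / 35.91 = 0.1861 hr

0.1861 hr


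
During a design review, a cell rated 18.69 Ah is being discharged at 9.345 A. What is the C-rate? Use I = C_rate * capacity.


Rearranging: C_rate = 9.345 / 18.69 = 0.5C

0.5C
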